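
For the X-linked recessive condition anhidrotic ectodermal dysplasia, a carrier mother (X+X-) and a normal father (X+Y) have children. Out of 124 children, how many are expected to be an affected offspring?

Cross: X+X- × X+Y
Offspring: 1 X+X+, 1 X+Y, 1 X+X-, 1 X-Y
Probability of an affected offspring: 1/4
Expected count = 1/4 × 124 = 31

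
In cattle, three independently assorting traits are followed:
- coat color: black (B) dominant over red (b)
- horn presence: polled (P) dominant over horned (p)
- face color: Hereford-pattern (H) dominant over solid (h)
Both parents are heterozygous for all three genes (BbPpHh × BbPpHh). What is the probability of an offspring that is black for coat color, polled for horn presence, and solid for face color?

Trihybrid cross: BbPpHh × BbPpHh
Each trait segregates independently with a 3:1 phenotypic ratio, so each gene contributes 3/4 (dominant) or 1/4 (recessive).
Target: black (coat color), polled (horn presence), solid (face color)
Probability = product of independent per-trait probabilities
= 3/4 × 3/4 × 1/4 = 9/64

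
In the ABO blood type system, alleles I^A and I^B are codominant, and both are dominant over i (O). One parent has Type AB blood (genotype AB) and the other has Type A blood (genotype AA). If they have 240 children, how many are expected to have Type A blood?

Cross: AB × AA
Possible offspring genotypes: 2 AA, 2 AB
Blood type counts: 2 Type A, 2 Type AB
Probability of Type A: 2/4 = 1/2
Expected count = 1/2 × 240 = 120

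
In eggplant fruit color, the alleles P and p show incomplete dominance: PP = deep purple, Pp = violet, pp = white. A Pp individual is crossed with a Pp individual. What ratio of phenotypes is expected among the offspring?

Punnett square for Pp × Pp:
Offspring genotypes: 1 PP, 2 Pp, 1 pp
Phenotype counts: 1 deep purple, 2 violet, 1 white
Ratio: 1 deep purple : 2 violet : 1 white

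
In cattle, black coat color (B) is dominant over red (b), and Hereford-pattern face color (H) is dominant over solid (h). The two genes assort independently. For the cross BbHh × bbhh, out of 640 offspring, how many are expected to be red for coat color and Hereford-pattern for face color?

Dihybrid cross BbHh × bbhh — consider each gene separately:
coat color: Bb × bb → 2 Bb, 2 bb → 2 B_ : 2 bb (out of 4)
face color: Hh × hh → 2 Hh, 2 hh → 2 H_ : 2 hh (out of 4)
Looking for: red (bb) and Hereford-pattern (H_)
P(red) = 2/4, P(Hereford-pattern) = 2/4
P(both) = 2/4 × 2/4 = 4/16 = 1/4
Expected count = 1/4 × 640 = 160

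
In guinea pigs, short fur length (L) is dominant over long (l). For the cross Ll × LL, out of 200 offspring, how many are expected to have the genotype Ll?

Punnett square for Ll × LL:
Offspring genotypes: 2 LL, 2 Ll
Total offspring: 4
Count with target: 2
Probability: 2/4 = 1/2
Expected count = 1/2 × 200 = 100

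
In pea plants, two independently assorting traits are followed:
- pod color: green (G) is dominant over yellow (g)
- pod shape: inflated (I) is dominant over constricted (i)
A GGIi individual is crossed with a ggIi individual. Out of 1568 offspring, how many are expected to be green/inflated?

Dihybrid cross GGIi × ggIi — consider each gene separately:
pod color: GG × gg → 4 Gg → 4 G_ (out of 4)
pod shape: Ii × Ii → 1 II, 2 Ii, 1 ii → 3 I_ : 1 ii (out of 4)
Combine (counts out of 4 × 4 = 16): green/inflated (G_I_) = 4×3 = 12; green/constricted (G_ii) = 4×1 = 4
Phenotype counts (out of 16): 12 green/inflated, 4 green/constricted
green/inflated: 12 out of 16 → fraction 3/4
Expected count = 3/4 × 1568 = 1176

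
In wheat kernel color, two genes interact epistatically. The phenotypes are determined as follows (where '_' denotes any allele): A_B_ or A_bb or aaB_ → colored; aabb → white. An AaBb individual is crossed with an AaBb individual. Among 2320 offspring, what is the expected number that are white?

Cross: AaBb × AaBb — consider each gene separately:
A gene: Aa × Aa → 1 AA, 2 Aa, 1 aa → 3 A_ : 1 aa (out of 4)
B gene: Bb × Bb → 1 BB, 2 Bb, 1 bb → 3 B_ : 1 bb (out of 4)
Genotype classes (out of 4 × 4 = 16): A_B_ = 3×3 = 9; A_bb = 3×1 = 3; aaB_ = 1×3 = 3; aabb = 1×1 = 1
Apply the phenotype rules: A_B_ (9) + A_bb (3) + aaB_ (3) → colored; aabb (1) → white
Phenotype counts (out of 16): 15 colored, 1 white
white: 1 out of 16 → fraction 1/16
Expected count = 1/16 × 2320 = 145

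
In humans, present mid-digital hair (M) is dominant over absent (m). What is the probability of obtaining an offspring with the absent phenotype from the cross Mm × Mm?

Punnett square for Mm × Mm:
Offspring genotypes: 1 MM, 2 Mm, 1 mm
Total offspring: 4
Count with target: 1
Probability: 1/4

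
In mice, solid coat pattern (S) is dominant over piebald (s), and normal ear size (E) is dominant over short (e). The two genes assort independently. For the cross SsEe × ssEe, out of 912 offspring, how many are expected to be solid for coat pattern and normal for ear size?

Dihybrid cross SsEe × ssEe — consider each gene separately:
coat pattern: Ss × ss → 2 Ss, 2 ss → 2 S_ : 2 ss (out of 4)
ear size: Ee × Ee → 1 EE, 2 Ee, 1 ee → 3 E_ : 1 ee (out of 4)
Looking for: solid (S_) and normal (E_)
P(solid) = 2/4, P(normal) = 3/4
P(both) = 2/4 × 3/4 = 6/16 = 3/8
Expected count = 3/8 × 912 = 342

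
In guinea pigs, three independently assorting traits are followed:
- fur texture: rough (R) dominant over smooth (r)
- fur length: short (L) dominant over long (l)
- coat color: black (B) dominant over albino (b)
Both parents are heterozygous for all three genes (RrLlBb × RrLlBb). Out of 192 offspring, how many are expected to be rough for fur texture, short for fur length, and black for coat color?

Trihybrid cross: RrLlBb × RrLlBb
Each trait segregates independently with a 3:1 phenotypic ratio, so each gene contributes 3/4 (dominant) or 1/4 (recessive).
Target: rough (fur texture), short (fur length), black (coat color)
Probability = product of independent per-trait probabilities
= 3/4 × 3/4 × 3/4 = 27/64
Expected count = 27/64 × 192 = 81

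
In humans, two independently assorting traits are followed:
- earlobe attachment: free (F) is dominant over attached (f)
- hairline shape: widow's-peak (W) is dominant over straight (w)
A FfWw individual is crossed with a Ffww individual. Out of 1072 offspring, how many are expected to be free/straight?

Dihybrid cross FfWw × Ffww — consider each gene separately:
earlobe attachment: Ff × Ff → 1 FF, 2 Ff, 1 ff → 3 F_ : 1 ff (out of 4)
hairline shape: Ww × ww → 2 Ww, 2 ww → 2 W_ : 2 ww (out of 4)
Combine (counts out of 4 × 4 = 16): free/widow's-peak (F_W_) = 3×2 = 6; free/straight (F_ww) = 3×2 = 6; attached/widow's-peak (ffW_) = 1×2 = 2; attached/straight (ffww) = 1×2 = 2
Phenotype counts (out of 16): 6 free/widow's-peak, 6 free/straight, 2 attached/widow's-peak, 2 attached/straight
free/straight: 6 out of 16 → fraction 3/8
Expected count = 3/8 × 1072 = 402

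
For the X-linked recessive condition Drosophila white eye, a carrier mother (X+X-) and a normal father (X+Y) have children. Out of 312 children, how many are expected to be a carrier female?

Cross: X+X- × X+Y
Offspring: 1 X+X+, 1 X+Y, 1 X+X-, 1 X-Y
Probability of a carrier female: 1/4
Expected count = 1/4 × 312 = 78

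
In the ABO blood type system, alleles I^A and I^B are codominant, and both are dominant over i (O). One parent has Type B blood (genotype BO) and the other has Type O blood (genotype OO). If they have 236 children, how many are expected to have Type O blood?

Cross: BO × OO
Possible offspring genotypes: 2 BO, 2 OO
Blood type counts: 2 Type B, 2 Type O
Probability of Type O: 2/4 = 1/2
Expected count = 1/2 × 236 = 118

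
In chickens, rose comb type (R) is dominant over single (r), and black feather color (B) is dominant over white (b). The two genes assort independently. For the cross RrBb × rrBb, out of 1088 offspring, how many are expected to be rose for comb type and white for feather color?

Dihybrid cross RrBb × rrBb — consider each gene separately:
comb type: Rr × rr → 2 Rr, 2 rr → 2 R_ : 2 rr (out of 4)
feather color: Bb × Bb → 1 BB, 2 Bb, 1 bb → 3 B_ : 1 bb (out of 4)
Looking for: rose (R_) and white (bb)
P(rose) = 2/4, P(white) = 1/4
P(both) = 2/4 × 1/4 = 2/16 = 1/8
Expected count = 1/8 × 1088 = 136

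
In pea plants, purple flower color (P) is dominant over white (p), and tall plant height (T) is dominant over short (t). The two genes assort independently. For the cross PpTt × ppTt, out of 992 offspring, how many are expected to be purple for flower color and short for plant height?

Dihybrid cross PpTt × ppTt — consider each gene separately:
flower color: Pp × pp → 2 Pp, 2 pp → 2 P_ : 2 pp (out of 4)
plant height: Tt × Tt → 1 TT, 2 Tt, 1 tt → 3 T_ : 1 tt (out of 4)
Looking for: purple (P_) and short (tt)
P(purple) = 2/4, P(short) = 1/4
P(both) = 2/4 × 1/4 = 2/16 = 1/8
Expected count = 1/8 × 992 = 124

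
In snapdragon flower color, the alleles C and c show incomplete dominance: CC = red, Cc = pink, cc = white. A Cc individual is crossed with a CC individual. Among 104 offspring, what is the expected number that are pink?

Punnett square for Cc × CC:
Offspring genotypes: 2 CC, 2 Cc
Phenotype counts: 2 red, 2 pink
pink: 2 out of 4 → fraction 1/2
Expected count = 1/2 × 104 = 52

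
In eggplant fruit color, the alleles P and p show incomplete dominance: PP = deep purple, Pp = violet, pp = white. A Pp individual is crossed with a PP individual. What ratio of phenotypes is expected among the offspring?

Punnett square for Pp × PP:
Offspring genotypes: 2 PP, 2 Pp
Phenotype counts: 2 deep purple, 2 violet
Ratio: 1 deep purple : 1 violet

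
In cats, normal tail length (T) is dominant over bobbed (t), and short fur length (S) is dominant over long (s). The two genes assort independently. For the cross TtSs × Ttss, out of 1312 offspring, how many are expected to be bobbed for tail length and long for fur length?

Dihybrid cross TtSs × Ttss — consider each gene separately:
tail length: Tt × Tt → 1 TT, 2 Tt, 1 tt → 3 T_ : 1 tt (out of 4)
fur length: Ss × ss → 2 Ss, 2 ss → 2 S_ : 2 ss (out of 4)
Looking for: bobbed (tt) and long (ss)
P(bobbed) = 1/4, P(long) = 2/4
P(both) = 1/4 × 2/4 = 2/16 = 1/8
Expected count = 1/8 × 1312 = 164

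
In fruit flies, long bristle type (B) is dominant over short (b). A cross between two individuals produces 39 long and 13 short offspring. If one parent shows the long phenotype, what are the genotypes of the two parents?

Observed offspring: 39 long, 13 short
The observed ratio simplifies to 3:1. Short (bb) offspring appear, so each parent must contribute one b allele. The parent stated to show long carries B, so it is Bb. The other parent is then either Bb or bb: Bb × bb would give a 1:1 split, whereas Bb × Bb gives 3:1 — matching the data. So both parents are heterozygous (Bb × Bb).
Parent genotypes: Bb × Bb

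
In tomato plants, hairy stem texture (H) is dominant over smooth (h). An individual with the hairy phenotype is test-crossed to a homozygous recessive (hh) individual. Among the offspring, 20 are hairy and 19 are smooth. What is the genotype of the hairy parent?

Test cross: ? × hh
Offspring: 20 hairy, 19 smooth — approximately 1:1.
A 1:1 ratio in a test cross indicates the unknown parent is heterozygous (Hh).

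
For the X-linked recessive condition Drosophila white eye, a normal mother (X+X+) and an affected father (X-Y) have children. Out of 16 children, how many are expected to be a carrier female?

Cross: X+X+ × X-Y
Offspring: 2 X+X-, 2 X+Y
Probability of a carrier female: 2/4 = 1/2
Expected count = 1/2 × 16 = 8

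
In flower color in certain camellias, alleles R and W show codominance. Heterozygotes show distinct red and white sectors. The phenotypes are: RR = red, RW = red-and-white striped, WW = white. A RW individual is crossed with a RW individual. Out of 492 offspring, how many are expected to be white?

Punnett square for RW × RW:
Offspring genotypes: 1 RR, 2 RW, 1 WW
Phenotype counts: 1 red, 2 red-and-white striped, 1 white
white: 1 out of 4 → fraction 1/4
Expected count = 1/4 × 492 = 123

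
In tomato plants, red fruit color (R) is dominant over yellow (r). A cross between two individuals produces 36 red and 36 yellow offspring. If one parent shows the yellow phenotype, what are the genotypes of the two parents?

Observed offspring: 36 red, 36 yellow
The observed ratio simplifies to 1:1. One parent shows yellow, so its genotype must be rr. A 1:1 offspring split requires the other parent to be heterozygous (Rr).
Parent genotypes: rr × Rr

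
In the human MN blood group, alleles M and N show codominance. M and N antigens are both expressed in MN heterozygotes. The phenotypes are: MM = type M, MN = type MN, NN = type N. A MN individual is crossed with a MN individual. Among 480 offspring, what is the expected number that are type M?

Punnett square for MN × MN:
Offspring genotypes: 1 MM, 2 MN, 1 NN
Phenotype counts: 1 type M, 2 type MN, 1 type N
type M: 1 out of 4 → fraction 1/4
Expected count = 1/4 × 480 = 120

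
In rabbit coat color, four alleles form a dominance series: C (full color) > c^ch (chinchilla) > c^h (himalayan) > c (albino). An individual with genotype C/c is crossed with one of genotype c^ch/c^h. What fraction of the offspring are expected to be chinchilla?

Cross: C/c × c^ch/c^h
Allele dominance: C > c^ch > c^h > c
Offspring genotypes: 1 C/c^ch, 1 C/c^h, 1 c^ch/c, 1 c^h/c
Phenotype counts: 2 full color, 1 chinchilla, 1 himalayan
chinchilla: 1 out of 4
Probability: 1/4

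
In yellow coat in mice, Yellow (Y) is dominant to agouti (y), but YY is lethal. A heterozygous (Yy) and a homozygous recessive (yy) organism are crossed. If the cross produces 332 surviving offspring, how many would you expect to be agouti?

Cross: Yy × yy
Punnett square offspring (before lethality): 2 Yy, 2 yy
No YY offspring are produced in this cross.
agouti: 2 out of 4 → fraction 1/2
Expected count = 1/2 × 332 = 166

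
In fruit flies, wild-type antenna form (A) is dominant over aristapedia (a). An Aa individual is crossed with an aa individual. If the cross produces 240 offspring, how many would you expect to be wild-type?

Punnett square for Aa × aa:
Offspring genotypes: 2 Aa, 2 aa
wild-type: 2, aristapedia: 2
wild-type: 2 out of 4 → fraction 1/2
Expected count = 1/2 × 240 = 120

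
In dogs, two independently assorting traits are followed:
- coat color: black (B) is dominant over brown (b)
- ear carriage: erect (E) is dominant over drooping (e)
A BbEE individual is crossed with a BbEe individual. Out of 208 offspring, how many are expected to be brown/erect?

Dihybrid cross BbEE × BbEe — consider each gene separately:
coat color: Bb × Bb → 1 BB, 2 Bb, 1 bb → 3 B_ : 1 bb (out of 4)
ear carriage: EE × Ee → 2 EE, 2 Ee → 4 E_ (out of 4)
Combine (counts out of 4 × 4 = 16): black/erect (B_E_) = 3×4 = 12; brown/erect (bbE_) = 1×4 = 4
Phenotype counts (out of 16): 12 black/erect, 4 brown/erect
brown/erect: 4 out of 16 → fraction 1/4
Expected count = 1/4 × 208 = 52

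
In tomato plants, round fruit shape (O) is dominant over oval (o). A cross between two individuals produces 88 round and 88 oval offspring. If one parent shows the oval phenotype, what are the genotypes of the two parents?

Observed offspring: 88 round, 88 oval
The observed ratio simplifies to 1:1. One parent shows oval, so its genotype must be oo. A 1:1 offspring split requires the other parent to be heterozygous (Oo).
Parent genotypes: oo × Oo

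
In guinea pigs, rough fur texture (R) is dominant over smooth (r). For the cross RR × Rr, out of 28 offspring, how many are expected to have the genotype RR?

Punnett square for RR × Rr:
Offspring genotypes: 2 RR, 2 Rr
Total offspring: 4
Count with target: 2
Probability: 2/4 = 1/2
Expected count = 1/2 × 28 = 14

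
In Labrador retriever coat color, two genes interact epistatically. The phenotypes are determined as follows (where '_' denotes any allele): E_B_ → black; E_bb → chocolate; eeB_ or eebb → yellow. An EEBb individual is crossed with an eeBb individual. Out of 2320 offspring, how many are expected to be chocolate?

Cross: EEBb × eeBb — consider each gene separately:
E gene: EE × ee → 4 Ee → 4 E_ (out of 4)
B gene: Bb × Bb → 1 BB, 2 Bb, 1 bb → 3 B_ : 1 bb (out of 4)
Genotype classes (out of 4 × 4 = 16): E_B_ = 4×3 = 12; E_bb = 4×1 = 4
Apply the phenotype rules: E_B_ (12) → black; E_bb (4) → chocolate
Phenotype counts (out of 16): 12 black, 4 chocolate
chocolate: 4 out of 16 → fraction 1/4
Expected count = 1/4 × 2320 = 580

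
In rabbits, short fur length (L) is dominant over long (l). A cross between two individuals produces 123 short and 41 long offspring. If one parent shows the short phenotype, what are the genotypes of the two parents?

Observed offspring: 123 short, 41 long
The observed ratio simplifies to 3:1. Long (ll) offspring appear, so each parent must contribute one l allele. The parent stated to show short carries L, so it is Ll. The other parent is then either Ll or ll: Ll × ll would give a 1:1 split, whereas Ll × Ll gives 3:1 — matching the data. So both parents are heterozygous (Ll × Ll).
Parent genotypes: Ll × Ll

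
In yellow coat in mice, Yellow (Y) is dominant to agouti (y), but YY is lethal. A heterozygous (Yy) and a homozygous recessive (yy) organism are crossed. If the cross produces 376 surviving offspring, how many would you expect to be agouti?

Cross: Yy × yy
Punnett square offspring (before lethality): 2 Yy, 2 yy
No YY offspring are produced in this cross.
agouti: 2 out of 4 → fraction 1/2
Expected count = 1/2 × 376 = 188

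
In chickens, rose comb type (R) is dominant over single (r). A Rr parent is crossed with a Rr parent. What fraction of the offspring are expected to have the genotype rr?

Punnett square for Rr × Rr:
Offspring genotypes: 1 RR, 2 Rr, 1 rr
Total offspring: 4
Count with target: 1
Probability: 1/4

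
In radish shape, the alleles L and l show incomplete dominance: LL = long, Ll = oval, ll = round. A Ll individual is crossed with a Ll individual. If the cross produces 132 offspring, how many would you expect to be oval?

Punnett square for Ll × Ll:
Offspring genotypes: 1 LL, 2 Ll, 1 ll
Phenotype counts: 1 long, 2 oval, 1 round
oval: 2 out of 4 → fraction 1/2
Expected count = 1/2 × 132 = 66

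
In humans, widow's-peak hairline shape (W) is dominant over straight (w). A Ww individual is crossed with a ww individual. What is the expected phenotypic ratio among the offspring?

Punnett square for Ww × ww:
Offspring genotypes: 2 Ww, 2 ww
widow's-peak: 2, straight: 2
Ratio: 1:1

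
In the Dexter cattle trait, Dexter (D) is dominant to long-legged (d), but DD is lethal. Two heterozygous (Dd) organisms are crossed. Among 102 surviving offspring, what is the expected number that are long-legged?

Cross: Dd × Dd
Punnett square offspring (before lethality): 1 DD, 2 Dd, 1 dd
The DD genotype is lethal (embryos die); surviving offspring: 2 Dd, 1 dd
long-legged: 1 out of 3 → fraction 1/3
Expected count = 1/3 × 102 = 34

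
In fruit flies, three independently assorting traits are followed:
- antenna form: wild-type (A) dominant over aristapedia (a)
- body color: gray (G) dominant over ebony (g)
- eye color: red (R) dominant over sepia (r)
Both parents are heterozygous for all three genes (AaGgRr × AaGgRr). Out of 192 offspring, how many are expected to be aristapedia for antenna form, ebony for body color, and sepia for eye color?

Trihybrid cross: AaGgRr × AaGgRr
Each trait segregates independently with a 3:1 phenotypic ratio, so each gene contributes 3/4 (dominant) or 1/4 (recessive).
Target: aristapedia (antenna form), ebony (body color), sepia (eye color)
Probability = product of independent per-trait probabilities
= 1/4 × 1/4 × 1/4 = 1/64
Expected count = 1/64 × 192 = 3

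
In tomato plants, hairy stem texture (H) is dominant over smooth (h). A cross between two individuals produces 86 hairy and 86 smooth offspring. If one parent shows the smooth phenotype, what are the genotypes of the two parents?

Observed offspring: 86 hairy, 86 smooth
The observed ratio simplifies to 1:1. One parent shows smooth, so its genotype must be hh. A 1:1 offspring split requires the other parent to be heterozygous (Hh).
Parent genotypes: hh × Hh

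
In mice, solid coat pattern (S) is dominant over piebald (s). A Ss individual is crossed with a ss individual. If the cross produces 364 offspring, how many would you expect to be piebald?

Punnett square for Ss × ss:
Offspring genotypes: 2 Ss, 2 ss
solid: 2, piebald: 2
piebald: 2 out of 4 → fraction 1/2
Expected count = 1/2 × 364 = 182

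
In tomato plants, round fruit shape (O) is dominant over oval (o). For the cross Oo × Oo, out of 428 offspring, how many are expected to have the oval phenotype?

Punnett square for Oo × Oo:
Offspring genotypes: 1 OO, 2 Oo, 1 oo
Total offspring: 4
Count with target: 1
Probability: 1/4
Expected count = 1/4 × 428 = 107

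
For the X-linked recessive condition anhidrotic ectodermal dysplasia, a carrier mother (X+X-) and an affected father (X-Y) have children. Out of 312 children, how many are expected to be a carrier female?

Cross: X+X- × X-Y
Offspring: 1 X+X-, 1 X+Y, 1 X-X-, 1 X-Y
Probability of a carrier female: 1/4
Expected count = 1/4 × 312 = 78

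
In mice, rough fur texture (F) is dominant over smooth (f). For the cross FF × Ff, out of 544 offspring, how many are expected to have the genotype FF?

Punnett square for FF × Ff:
Offspring genotypes: 2 FF, 2 Ff
Total offspring: 4
Count with target: 2
Probability: 2/4 = 1/2
Expected count = 1/2 × 544 = 272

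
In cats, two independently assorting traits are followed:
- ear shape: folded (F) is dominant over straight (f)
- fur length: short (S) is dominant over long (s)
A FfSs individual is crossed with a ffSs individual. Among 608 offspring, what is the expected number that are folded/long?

Dihybrid cross FfSs × ffSs — consider each gene separately:
ear shape: Ff × ff → 2 Ff, 2 ff → 2 F_ : 2 ff (out of 4)
fur length: Ss × Ss → 1 SS, 2 Ss, 1 ss → 3 S_ : 1 ss (out of 4)
Combine (counts out of 4 × 4 = 16): folded/short (F_S_) = 2×3 = 6; folded/long (F_ss) = 2×1 = 2; straight/short (ffS_) = 2×3 = 6; straight/long (ffss) = 2×1 = 2
Phenotype counts (out of 16): 6 folded/short, 2 folded/long, 6 straight/short, 2 straight/long
folded/long: 2 out of 16 → fraction 1/8
Expected count = 1/8 × 608 = 76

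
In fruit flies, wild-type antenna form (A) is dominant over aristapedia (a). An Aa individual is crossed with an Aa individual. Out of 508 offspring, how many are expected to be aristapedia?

Punnett square for Aa × Aa:
Offspring genotypes: 1 AA, 2 Aa, 1 aa
wild-type: 3, aristapedia: 1
aristapedia: 1 out of 4 → fraction 1/4
Expected count = 1/4 × 508 = 127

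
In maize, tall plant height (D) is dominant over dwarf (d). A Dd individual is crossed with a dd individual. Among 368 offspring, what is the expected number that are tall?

Punnett square for Dd × dd:
Offspring genotypes: 2 Dd, 2 dd
tall: 2, dwarf: 2
tall: 2 out of 4 → fraction 1/2
Expected count = 1/2 × 368 = 184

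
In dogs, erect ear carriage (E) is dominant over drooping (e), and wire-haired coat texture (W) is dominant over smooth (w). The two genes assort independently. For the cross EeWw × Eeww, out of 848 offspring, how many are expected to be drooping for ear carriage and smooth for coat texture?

Dihybrid cross EeWw × Eeww — consider each gene separately:
ear carriage: Ee × Ee → 1 EE, 2 Ee, 1 ee → 3 E_ : 1 ee (out of 4)
coat texture: Ww × ww → 2 Ww, 2 ww → 2 W_ : 2 ww (out of 4)
Looking for: drooping (ee) and smooth (ww)
P(drooping) = 1/4, P(smooth) = 2/4
P(both) = 1/4 × 2/4 = 2/16 = 1/8
Expected count = 1/8 × 848 = 106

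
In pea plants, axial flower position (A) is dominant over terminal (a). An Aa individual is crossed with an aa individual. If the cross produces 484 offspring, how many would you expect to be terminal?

Punnett square for Aa × aa:
Offspring genotypes: 2 Aa, 2 aa
axial: 2, terminal: 2
terminal: 2 out of 4 → fraction 1/2
Expected count = 1/2 × 484 = 242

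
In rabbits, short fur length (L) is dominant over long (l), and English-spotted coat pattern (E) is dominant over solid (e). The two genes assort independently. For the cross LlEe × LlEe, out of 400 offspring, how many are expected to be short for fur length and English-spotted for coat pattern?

Dihybrid cross LlEe × LlEe — consider each gene separately:
fur length: Ll × Ll → 1 LL, 2 Ll, 1 ll → 3 L_ : 1 ll (out of 4)
coat pattern: Ee × Ee → 1 EE, 2 Ee, 1 ee → 3 E_ : 1 ee (out of 4)
Looking for: short (L_) and English-spotted (E_)
P(short) = 3/4, P(English-spotted) = 3/4
P(both) = 3/4 × 3/4 = 9/16
Expected count = 9/16 × 400 = 225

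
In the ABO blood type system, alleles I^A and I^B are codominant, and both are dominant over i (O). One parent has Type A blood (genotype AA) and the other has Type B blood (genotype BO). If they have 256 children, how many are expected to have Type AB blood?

Cross: AA × BO
Possible offspring genotypes: 2 AB, 2 AO
Blood type counts: 2 Type AB, 2 Type A
Probability of Type AB: 2/4 = 1/2
Expected count = 1/2 × 256 = 128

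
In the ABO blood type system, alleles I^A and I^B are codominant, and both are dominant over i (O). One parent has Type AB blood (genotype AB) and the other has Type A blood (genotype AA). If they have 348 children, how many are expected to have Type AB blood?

Cross: AB × AA
Possible offspring genotypes: 2 AA, 2 AB
Blood type counts: 2 Type A, 2 Type AB
Probability of Type AB: 2/4 = 1/2
Expected count = 1/2 × 348 = 174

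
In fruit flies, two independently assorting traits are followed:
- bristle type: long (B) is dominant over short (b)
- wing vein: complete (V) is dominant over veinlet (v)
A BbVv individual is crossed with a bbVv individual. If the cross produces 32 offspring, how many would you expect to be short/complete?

Dihybrid cross BbVv × bbVv — consider each gene separately:
bristle type: Bb × bb → 2 Bb, 2 bb → 2 B_ : 2 bb (out of 4)
wing vein: Vv × Vv → 1 VV, 2 Vv, 1 vv → 3 V_ : 1 vv (out of 4)
Combine (counts out of 4 × 4 = 16): long/complete (B_V_) = 2×3 = 6; long/veinlet (B_vv) = 2×1 = 2; short/complete (bbV_) = 2×3 = 6; short/veinlet (bbvv) = 2×1 = 2
Phenotype counts (out of 16): 6 long/complete, 2 long/veinlet, 6 short/complete, 2 short/veinlet
short/complete: 6 out of 16 → fraction 3/8
Expected count = 3/8 × 32 = 12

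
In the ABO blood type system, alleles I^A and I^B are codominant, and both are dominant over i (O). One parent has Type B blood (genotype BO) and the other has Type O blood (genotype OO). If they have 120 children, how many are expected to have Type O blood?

Cross: BO × OO
Possible offspring genotypes: 2 BO, 2 OO
Blood type counts: 2 Type B, 2 Type O
Probability of Type O: 2/4 = 1/2
Expected count = 1/2 × 120 = 60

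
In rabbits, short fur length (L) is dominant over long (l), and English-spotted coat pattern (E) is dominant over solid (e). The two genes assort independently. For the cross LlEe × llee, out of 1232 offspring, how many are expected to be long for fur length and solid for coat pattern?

Dihybrid cross LlEe × llee — consider each gene separately:
fur length: Ll × ll → 2 Ll, 2 ll → 2 L_ : 2 ll (out of 4)
coat pattern: Ee × ee → 2 Ee, 2 ee → 2 E_ : 2 ee (out of 4)
Looking for: long (ll) and solid (ee)
P(long) = 2/4, P(solid) = 2/4
P(both) = 2/4 × 2/4 = 4/16 = 1/4
Expected count = 1/4 × 1232 = 308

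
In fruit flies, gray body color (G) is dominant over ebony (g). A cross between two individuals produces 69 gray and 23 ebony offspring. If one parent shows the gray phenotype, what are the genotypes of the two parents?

Observed offspring: 69 gray, 23 ebony
The observed ratio simplifies to 3:1. Ebony (gg) offspring appear, so each parent must contribute one g allele. The parent stated to show gray carries G, so it is Gg. The other parent is then either Gg or gg: Gg × gg would give a 1:1 split, whereas Gg × Gg gives 3:1 — matching the data. So both parents are heterozygous (Gg × Gg).
Parent genotypes: Gg × Gg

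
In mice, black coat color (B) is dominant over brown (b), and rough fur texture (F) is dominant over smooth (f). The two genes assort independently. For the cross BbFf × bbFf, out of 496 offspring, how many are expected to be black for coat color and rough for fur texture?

Dihybrid cross BbFf × bbFf — consider each gene separately:
coat color: Bb × bb → 2 Bb, 2 bb → 2 B_ : 2 bb (out of 4)
fur texture: Ff × Ff → 1 FF, 2 Ff, 1 ff → 3 F_ : 1 ff (out of 4)
Looking for: black (B_) and rough (F_)
P(black) = 2/4, P(rough) = 3/4
P(both) = 2/4 × 3/4 = 6/16 = 3/8
Expected count = 3/8 × 496 = 186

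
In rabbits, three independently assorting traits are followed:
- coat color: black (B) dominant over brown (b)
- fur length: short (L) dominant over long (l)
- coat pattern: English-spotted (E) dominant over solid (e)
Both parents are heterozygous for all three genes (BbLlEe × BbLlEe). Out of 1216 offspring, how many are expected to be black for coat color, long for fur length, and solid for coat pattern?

Trihybrid cross: BbLlEe × BbLlEe
Each trait segregates independently with a 3:1 phenotypic ratio, so each gene contributes 3/4 (dominant) or 1/4 (recessive).
Target: black (coat color), long (fur length), solid (coat pattern)
Probability = product of independent per-trait probabilities
= 3/4 × 1/4 × 1/4 = 3/64
Expected count = 3/64 × 1216 = 57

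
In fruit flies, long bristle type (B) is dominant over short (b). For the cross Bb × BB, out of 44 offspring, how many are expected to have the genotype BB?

Punnett square for Bb × BB:
Offspring genotypes: 2 BB, 2 Bb
Total offspring: 4
Count with target: 2
Probability: 2/4 = 1/2
Expected count = 1/2 × 44 = 22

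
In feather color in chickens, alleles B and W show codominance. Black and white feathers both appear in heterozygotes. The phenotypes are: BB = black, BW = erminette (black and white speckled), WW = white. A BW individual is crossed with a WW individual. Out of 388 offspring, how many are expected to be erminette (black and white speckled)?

Punnett square for BW × WW:
Offspring genotypes: 2 BW, 2 WW
Phenotype counts: 2 erminette (black and white speckled), 2 white
erminette (black and white speckled): 2 out of 4 → fraction 1/2
Expected count = 1/2 × 388 = 194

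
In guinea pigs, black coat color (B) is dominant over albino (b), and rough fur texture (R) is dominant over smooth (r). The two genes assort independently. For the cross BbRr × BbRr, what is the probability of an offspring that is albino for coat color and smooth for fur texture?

Dihybrid cross BbRr × BbRr — consider each gene separately:
coat color: Bb × Bb → 1 BB, 2 Bb, 1 bb → 3 B_ : 1 bb (out of 4)
fur texture: Rr × Rr → 1 RR, 2 Rr, 1 rr → 3 R_ : 1 rr (out of 4)
Looking for: albino (bb) and smooth (rr)
P(albino) = 1/4, P(smooth) = 1/4
P(both) = 1/4 × 1/4 = 1/16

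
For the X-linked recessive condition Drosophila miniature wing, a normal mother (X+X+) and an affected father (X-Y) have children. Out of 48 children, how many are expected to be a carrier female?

Cross: X+X+ × X-Y
Offspring: 2 X+X-, 2 X+Y
Probability of a carrier female: 2/4 = 1/2
Expected count = 1/2 × 48 = 24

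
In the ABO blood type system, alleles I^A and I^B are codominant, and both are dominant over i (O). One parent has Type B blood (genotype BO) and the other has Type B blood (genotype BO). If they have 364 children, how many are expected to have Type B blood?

Cross: BO × BO
Possible offspring genotypes: 1 BB, 2 BO, 1 OO
Blood type counts: 3 Type B, 1 Type O
Probability of Type B: 3/4
Expected count = 3/4 × 364 = 273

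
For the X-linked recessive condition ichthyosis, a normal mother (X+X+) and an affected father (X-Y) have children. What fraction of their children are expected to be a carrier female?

Cross: X+X+ × X-Y
Offspring: 2 X+X-, 2 X+Y
Probability of a carrier female: 2/4 = 1/2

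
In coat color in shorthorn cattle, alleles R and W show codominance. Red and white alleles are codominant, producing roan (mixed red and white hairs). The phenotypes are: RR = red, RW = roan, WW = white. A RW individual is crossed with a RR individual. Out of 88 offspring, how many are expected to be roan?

Punnett square for RW × RR:
Offspring genotypes: 2 RR, 2 RW
Phenotype counts: 2 red, 2 roan
roan: 2 out of 4 → fraction 1/2
Expected count = 1/2 × 88 = 44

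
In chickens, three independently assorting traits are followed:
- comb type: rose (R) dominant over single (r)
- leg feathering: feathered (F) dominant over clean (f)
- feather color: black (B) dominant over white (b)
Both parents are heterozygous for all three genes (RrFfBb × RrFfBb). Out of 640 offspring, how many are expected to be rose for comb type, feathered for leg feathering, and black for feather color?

Trihybrid cross: RrFfBb × RrFfBb
Each trait segregates independently with a 3:1 phenotypic ratio, so each gene contributes 3/4 (dominant) or 1/4 (recessive).
Target: rose (comb type), feathered (leg feathering), black (feather color)
Probability = product of independent per-trait probabilities
= 3/4 × 3/4 × 3/4 = 27/64
Expected count = 27/64 × 640 = 270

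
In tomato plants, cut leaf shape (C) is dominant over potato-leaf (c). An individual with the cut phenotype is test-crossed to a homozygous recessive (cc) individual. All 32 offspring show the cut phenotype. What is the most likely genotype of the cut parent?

Test cross: ? × cc
All offspring are cut.
If the unknown parent were heterozygous (Cc), about half of 32 offspring would be potato-leaf; none are. The unknown parent is most likely homozygous dominant (CC).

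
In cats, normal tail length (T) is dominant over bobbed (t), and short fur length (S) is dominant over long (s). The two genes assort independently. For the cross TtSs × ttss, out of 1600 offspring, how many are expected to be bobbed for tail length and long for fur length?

Dihybrid cross TtSs × ttss — consider each gene separately:
tail length: Tt × tt → 2 Tt, 2 tt → 2 T_ : 2 tt (out of 4)
fur length: Ss × ss → 2 Ss, 2 ss → 2 S_ : 2 ss (out of 4)
Looking for: bobbed (tt) and long (ss)
P(bobbed) = 2/4, P(long) = 2/4
P(both) = 2/4 × 2/4 = 4/16 = 1/4
Expected count = 1/4 × 1600 = 400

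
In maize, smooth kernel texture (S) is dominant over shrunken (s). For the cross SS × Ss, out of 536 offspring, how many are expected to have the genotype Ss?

Punnett square for SS × Ss:
Offspring genotypes: 2 SS, 2 Ss
Total offspring: 4
Count with target: 2
Probability: 2/4 = 1/2
Expected count = 1/2 × 536 = 268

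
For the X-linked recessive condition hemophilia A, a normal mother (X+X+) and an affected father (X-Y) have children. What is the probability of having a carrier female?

Cross: X+X+ × X-Y
Offspring: 2 X+X-, 2 X+Y
Probability of a carrier female: 2/4 = 1/2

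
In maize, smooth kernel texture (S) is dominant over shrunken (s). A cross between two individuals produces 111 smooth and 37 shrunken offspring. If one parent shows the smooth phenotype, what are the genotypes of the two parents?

Observed offspring: 111 smooth, 37 shrunken
The observed ratio simplifies to 3:1. Shrunken (ss) offspring appear, so each parent must contribute one s allele. The parent stated to show smooth carries S, so it is Ss. The other parent is then either Ss or ss: Ss × ss would give a 1:1 split, whereas Ss × Ss gives 3:1 — matching the data. So both parents are heterozygous (Ss × Ss).
Parent genotypes: Ss × Ss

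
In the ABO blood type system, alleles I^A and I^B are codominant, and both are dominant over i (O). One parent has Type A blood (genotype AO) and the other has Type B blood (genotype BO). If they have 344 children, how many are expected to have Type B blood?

Cross: AO × BO
Possible offspring genotypes: 1 AB, 1 AO, 1 BO, 1 OO
Blood type counts: 1 Type AB, 1 Type A, 1 Type B, 1 Type O
Probability of Type B: 1/4
Expected count = 1/4 × 344 = 86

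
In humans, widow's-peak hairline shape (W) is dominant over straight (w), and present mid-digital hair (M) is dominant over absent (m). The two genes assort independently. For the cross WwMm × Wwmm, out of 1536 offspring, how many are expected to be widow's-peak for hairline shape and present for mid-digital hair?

Dihybrid cross WwMm × Wwmm — consider each gene separately:
hairline shape: Ww × Ww → 1 WW, 2 Ww, 1 ww → 3 W_ : 1 ww (out of 4)
mid-digital hair: Mm × mm → 2 Mm, 2 mm → 2 M_ : 2 mm (out of 4)
Looking for: widow's-peak (W_) and present (M_)
P(widow's-peak) = 3/4, P(present) = 2/4
P(both) = 3/4 × 2/4 = 6/16 = 3/8
Expected count = 3/8 × 1536 = 576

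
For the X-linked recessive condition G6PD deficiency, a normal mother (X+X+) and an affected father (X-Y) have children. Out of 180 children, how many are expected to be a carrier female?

Cross: X+X+ × X-Y
Offspring: 2 X+X-, 2 X+Y
Probability of a carrier female: 2/4 = 1/2
Expected count = 1/2 × 180 = 90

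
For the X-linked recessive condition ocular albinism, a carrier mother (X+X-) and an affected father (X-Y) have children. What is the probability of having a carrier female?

Cross: X+X- × X-Y
Offspring: 1 X+X-, 1 X+Y, 1 X-X-, 1 X-Y
Probability of a carrier female: 1/4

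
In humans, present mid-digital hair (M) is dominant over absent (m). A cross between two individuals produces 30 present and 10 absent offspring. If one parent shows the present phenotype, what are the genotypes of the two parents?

Observed offspring: 30 present, 10 absent
The observed ratio simplifies to 3:1. Absent (mm) offspring appear, so each parent must contribute one m allele. The parent stated to show present carries M, so it is Mm. The other parent is then either Mm or mm: Mm × mm would give a 1:1 split, whereas Mm × Mm gives 3:1 — matching the data. So both parents are heterozygous (Mm × Mm).
Parent genotypes: Mm × Mm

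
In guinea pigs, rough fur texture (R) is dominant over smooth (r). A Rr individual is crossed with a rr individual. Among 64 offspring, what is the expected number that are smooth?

Punnett square for Rr × rr:
Offspring genotypes: 2 Rr, 2 rr
rough: 2, smooth: 2
smooth: 2 out of 4 → fraction 1/2
Expected count = 1/2 × 64 = 32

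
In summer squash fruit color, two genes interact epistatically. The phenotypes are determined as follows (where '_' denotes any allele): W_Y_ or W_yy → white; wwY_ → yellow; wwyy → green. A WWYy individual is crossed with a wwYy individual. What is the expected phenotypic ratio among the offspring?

Cross: WWYy × wwYy — consider each gene separately:
W gene: WW × ww → 4 Ww → 4 W_ (out of 4)
Y gene: Yy × Yy → 1 YY, 2 Yy, 1 yy → 3 Y_ : 1 yy (out of 4)
Genotype classes (out of 4 × 4 = 16): W_Y_ = 4×3 = 12; W_yy = 4×1 = 4
Apply the phenotype rules: W_Y_ (12) + W_yy (4) → white
Phenotype counts (out of 16): 16 white
Ratio: all white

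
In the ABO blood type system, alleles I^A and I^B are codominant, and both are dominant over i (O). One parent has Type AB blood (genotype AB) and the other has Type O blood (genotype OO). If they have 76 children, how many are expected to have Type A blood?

Cross: AB × OO
Possible offspring genotypes: 2 AO, 2 BO
Blood type counts: 2 Type A, 2 Type B
Probability of Type A: 2/4 = 1/2
Expected count = 1/2 × 76 = 38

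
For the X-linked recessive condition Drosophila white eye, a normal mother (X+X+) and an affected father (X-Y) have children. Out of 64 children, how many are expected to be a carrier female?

Cross: X+X+ × X-Y
Offspring: 2 X+X-, 2 X+Y
Probability of a carrier female: 2/4 = 1/2
Expected count = 1/2 × 64 = 32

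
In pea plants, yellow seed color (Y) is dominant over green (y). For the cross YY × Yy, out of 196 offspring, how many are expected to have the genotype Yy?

Punnett square for YY × Yy:
Offspring genotypes: 2 YY, 2 Yy
Total offspring: 4
Count with target: 2
Probability: 2/4 = 1/2
Expected count = 1/2 × 196 = 98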